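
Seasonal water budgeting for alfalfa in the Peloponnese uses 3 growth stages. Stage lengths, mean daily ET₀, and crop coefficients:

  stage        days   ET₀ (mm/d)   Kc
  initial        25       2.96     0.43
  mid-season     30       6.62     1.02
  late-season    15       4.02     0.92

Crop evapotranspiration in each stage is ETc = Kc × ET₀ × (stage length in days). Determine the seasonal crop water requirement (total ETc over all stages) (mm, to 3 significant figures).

290 mm

initial: 0.43 × 2.96 × 25 = 31.82 mm
mid-season: 1.02 × 6.62 × 30 = 202.57 mm
late-season: 0.92 × 4.02 × 15 = 55.48 mm
Seasonal total = 289.87 mm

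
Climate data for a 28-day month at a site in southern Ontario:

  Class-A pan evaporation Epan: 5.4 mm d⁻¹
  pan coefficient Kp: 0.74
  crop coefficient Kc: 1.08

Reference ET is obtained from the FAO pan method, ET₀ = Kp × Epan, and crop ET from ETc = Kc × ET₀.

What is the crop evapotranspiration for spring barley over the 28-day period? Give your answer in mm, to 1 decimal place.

120.8 mm

ET₀ = 0.74 × 5.4 = 3.9960 mm/d
ETc = Kc × ET₀ = 1.08 × 3.9960 = 4.3157 mm/d
Over 28 days: 4.3157 × 28 = 120.840 mm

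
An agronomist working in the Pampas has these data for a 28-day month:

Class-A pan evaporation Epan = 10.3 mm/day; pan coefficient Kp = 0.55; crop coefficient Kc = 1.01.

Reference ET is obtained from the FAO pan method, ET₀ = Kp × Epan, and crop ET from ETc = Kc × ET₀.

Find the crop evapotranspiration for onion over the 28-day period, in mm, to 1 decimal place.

ET₀ = 0.55 × 10.3 = 5.6650 mm/d
ETc = Kc × ET₀ = 1.01 × 5.6650 = 5.7217 mm/d
Over 28 days: 5.7217 × 28 = 160.208 mm

160.2 mm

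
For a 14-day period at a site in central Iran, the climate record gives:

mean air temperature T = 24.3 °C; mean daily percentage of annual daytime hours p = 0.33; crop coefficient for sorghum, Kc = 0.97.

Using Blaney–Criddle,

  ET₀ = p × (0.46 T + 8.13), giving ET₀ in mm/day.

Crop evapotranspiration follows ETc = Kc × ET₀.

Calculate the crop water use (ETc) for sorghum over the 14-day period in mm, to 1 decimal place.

86.5 mm

ET₀ = 0.33 × (0.46 × 24.3 + 8.13) = 0.33 × 19.308 = 6.3716 mm/d
ETc = Kc × ET₀ = 0.97 × 6.3716 = 6.1805 mm/d
Over 14 days: 6.1805 × 14 = 86.527 mm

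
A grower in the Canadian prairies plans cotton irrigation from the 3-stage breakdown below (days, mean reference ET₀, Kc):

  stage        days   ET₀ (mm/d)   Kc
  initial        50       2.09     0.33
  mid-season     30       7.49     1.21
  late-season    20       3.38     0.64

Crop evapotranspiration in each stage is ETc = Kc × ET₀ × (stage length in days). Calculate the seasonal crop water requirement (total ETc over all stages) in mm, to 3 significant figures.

350 mm

initial: 0.33 × 2.09 × 50 = 34.49 mm
mid-season: 1.21 × 7.49 × 30 = 271.89 mm
late-season: 0.64 × 3.38 × 20 = 43.26 mm
Seasonal total = 349.64 mm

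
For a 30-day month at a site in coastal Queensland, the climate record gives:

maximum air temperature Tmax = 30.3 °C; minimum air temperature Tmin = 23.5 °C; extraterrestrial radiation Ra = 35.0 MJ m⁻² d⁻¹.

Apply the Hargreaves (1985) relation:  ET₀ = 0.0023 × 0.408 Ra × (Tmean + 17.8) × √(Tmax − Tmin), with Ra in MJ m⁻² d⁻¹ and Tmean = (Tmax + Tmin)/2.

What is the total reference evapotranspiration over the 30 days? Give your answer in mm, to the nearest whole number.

115 mm

Tmean = (30.3 + 23.5)/2 = 26.90 °C
0.408 Ra = 0.408 × 35.0 = 14.2800 mm/d equivalent
ET₀ = 0.0023 × 14.2800 × (26.90 + 17.8) × √6.8 = 0.0023 × 14.2800 × 44.70 × 2.6077 = 3.8284 mm/d
Over 30 days: 3.8284 × 30 = 114.852 mm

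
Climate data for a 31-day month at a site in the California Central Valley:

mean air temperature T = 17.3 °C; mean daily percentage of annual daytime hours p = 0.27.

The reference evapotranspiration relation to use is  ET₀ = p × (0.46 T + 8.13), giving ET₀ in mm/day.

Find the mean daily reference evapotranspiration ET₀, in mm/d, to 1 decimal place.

ET₀ = 0.27 × (0.46 × 17.3 + 8.13) = 0.27 × 16.088 = 4.3438 mm/d

4.3 mm/d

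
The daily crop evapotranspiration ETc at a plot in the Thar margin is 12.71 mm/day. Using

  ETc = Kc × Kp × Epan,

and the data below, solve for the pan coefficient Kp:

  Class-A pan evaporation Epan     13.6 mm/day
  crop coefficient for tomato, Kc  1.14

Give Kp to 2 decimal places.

ETc = Kc × Kp × Epan  ⇒  Kp = ETc / (Kc × Epan)
Kp = 12.71 / (1.14 × 13.6) = 12.71 / 15.504 = 0.8198

0.82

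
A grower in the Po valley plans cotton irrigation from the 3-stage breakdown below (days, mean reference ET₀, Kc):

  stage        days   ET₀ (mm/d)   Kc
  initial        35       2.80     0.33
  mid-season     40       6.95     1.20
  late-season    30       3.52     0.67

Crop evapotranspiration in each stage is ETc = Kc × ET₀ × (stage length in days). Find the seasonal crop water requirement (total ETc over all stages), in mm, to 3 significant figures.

437 mm

initial: 0.33 × 2.80 × 35 = 32.34 mm
mid-season: 1.20 × 6.95 × 40 = 333.60 mm
late-season: 0.67 × 3.52 × 30 = 70.75 mm
Seasonal total = 436.69 mm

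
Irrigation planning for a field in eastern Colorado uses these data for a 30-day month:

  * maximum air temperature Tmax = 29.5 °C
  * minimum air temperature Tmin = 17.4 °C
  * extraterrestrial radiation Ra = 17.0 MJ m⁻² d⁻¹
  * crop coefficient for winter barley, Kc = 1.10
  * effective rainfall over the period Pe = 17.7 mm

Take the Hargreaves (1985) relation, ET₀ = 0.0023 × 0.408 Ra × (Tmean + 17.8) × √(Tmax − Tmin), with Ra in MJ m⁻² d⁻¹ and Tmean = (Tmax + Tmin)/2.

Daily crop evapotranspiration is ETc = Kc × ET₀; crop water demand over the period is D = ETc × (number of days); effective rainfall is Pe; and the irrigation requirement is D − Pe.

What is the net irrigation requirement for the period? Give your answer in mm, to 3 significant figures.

57.8 mm

Tmean = (29.5 + 17.4)/2 = 23.45 °C
0.408 Ra = 0.408 × 17.0 = 6.9360 mm/d equivalent
ET₀ = 0.0023 × 6.9360 × (23.45 + 17.8) × √12.1 = 0.0023 × 6.9360 × 41.25 × 3.4785 = 2.2890 mm/d
ETc = Kc × ET₀ = 1.10 × 2.2890 = 2.5179 mm/d
Crop demand D = ETc × 30 d = 2.5179 × 30 = 75.537 mm
D − Pe = 75.537 − 17.7 = 57.837 mm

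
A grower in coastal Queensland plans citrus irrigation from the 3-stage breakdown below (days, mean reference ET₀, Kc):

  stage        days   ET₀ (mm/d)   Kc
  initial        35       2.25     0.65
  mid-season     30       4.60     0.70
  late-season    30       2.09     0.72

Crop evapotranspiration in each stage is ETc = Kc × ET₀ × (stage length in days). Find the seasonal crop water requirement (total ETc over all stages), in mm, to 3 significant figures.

initial: 0.65 × 2.25 × 35 = 51.19 mm
mid-season: 0.70 × 4.60 × 30 = 96.60 mm
late-season: 0.72 × 2.09 × 30 = 45.14 mm
Seasonal total = 192.93 mm

193 mm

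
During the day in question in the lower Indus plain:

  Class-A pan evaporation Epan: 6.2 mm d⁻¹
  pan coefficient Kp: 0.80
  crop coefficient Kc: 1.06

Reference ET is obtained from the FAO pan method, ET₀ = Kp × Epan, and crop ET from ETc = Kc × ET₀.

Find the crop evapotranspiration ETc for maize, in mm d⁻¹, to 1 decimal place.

ET₀ = 0.80 × 6.2 = 4.9600 mm/d
ETc = Kc × ET₀ = 1.06 × 4.9600 = 5.2576 mm/d

5.3 mm d⁻¹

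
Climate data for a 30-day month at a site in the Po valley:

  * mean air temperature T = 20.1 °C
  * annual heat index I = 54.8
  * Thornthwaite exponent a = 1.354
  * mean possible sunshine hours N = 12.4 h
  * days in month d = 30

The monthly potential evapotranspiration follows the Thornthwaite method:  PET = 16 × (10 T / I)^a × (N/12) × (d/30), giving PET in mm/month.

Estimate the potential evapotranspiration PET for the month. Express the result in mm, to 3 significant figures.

96.1 mm

10T/I = 10 × 20.1 / 54.8 = 3.6679
(10T/I)^a = 3.6679^1.354 = 5.8106
Uncorrected PET = 16 × 5.8106 = 92.970 mm
Correction = (N/12)(d/30) = (12.4/12)(30/30) = 1.0333
PET = 92.970 × 1.0333 = 96.066 mm/month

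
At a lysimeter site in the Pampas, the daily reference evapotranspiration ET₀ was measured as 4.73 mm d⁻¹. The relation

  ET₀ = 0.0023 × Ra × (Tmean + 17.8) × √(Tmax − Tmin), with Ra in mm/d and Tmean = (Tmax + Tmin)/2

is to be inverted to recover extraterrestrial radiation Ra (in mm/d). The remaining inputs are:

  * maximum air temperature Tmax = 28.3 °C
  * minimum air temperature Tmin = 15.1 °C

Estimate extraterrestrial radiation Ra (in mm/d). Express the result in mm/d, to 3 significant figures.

14.3 mm/d

Tmean = 21.70 °C; √ΔT = 3.6332
Ra = ET₀ / [0.0023 × (Tmean+17.8) × √ΔT] = 4.73 / (0.0023 × 39.50 × 3.6332) = 14.330 mm/d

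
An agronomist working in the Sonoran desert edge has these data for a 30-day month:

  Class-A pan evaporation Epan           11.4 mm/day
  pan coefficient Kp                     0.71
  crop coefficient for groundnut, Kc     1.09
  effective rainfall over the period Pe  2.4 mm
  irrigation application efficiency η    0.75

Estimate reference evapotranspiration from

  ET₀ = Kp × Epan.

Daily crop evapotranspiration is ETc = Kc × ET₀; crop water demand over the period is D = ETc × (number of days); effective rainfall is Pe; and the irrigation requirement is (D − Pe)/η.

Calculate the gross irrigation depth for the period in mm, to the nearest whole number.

ET₀ = 0.71 × 11.4 = 8.0940 mm/d
ETc = Kc × ET₀ = 1.09 × 8.0940 = 8.8225 mm/d
Crop demand D = ETc × 30 d = 8.8225 × 30 = 264.675 mm
D − Pe = 264.675 − 2.4 = 262.275 mm
Gross irrigation = 262.275 / 0.75 = 349.700 mm

350 mm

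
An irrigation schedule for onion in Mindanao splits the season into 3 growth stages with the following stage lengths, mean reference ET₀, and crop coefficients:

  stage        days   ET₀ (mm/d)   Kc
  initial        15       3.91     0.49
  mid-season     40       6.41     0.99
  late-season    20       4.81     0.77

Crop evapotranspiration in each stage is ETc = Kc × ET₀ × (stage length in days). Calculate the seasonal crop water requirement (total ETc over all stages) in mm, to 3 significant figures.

357 mm

initial: 0.49 × 3.91 × 15 = 28.74 mm
mid-season: 0.99 × 6.41 × 40 = 253.84 mm
late-season: 0.77 × 4.81 × 20 = 74.07 mm
Seasonal total = 356.65 mm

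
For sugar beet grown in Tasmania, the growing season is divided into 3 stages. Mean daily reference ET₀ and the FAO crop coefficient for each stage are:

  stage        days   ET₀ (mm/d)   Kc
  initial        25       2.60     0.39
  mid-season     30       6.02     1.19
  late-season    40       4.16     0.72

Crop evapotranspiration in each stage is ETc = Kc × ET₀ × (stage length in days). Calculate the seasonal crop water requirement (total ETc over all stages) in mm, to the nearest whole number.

360 mm

initial: 0.39 × 2.60 × 25 = 25.35 mm
mid-season: 1.19 × 6.02 × 30 = 214.91 mm
late-season: 0.72 × 4.16 × 40 = 119.81 mm
Seasonal total = 360.07 mm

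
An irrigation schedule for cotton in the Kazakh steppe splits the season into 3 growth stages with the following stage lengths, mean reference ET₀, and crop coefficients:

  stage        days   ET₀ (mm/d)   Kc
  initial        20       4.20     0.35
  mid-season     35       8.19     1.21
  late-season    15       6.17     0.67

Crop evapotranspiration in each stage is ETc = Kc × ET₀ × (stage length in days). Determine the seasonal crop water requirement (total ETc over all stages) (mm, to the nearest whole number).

initial: 0.35 × 4.20 × 20 = 29.40 mm
mid-season: 1.21 × 8.19 × 35 = 346.85 mm
late-season: 0.67 × 6.17 × 15 = 62.01 mm
Seasonal total = 438.26 mm

438 mm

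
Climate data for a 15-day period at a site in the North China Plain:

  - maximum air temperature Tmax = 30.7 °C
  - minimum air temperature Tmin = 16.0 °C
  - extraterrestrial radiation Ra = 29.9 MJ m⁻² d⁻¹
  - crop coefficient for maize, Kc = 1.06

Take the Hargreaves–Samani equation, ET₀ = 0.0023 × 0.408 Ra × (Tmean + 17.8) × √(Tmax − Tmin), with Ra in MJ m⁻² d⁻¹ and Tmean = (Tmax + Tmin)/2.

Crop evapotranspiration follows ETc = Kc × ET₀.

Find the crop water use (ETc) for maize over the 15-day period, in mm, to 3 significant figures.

70.4 mm

Tmean = (30.7 + 16.0)/2 = 23.35 °C
0.408 Ra = 0.408 × 29.9 = 12.1992 mm/d equivalent
ET₀ = 0.0023 × 12.1992 × (23.35 + 17.8) × √14.7 = 0.0023 × 12.1992 × 41.15 × 3.8341 = 4.4268 mm/d
ETc = Kc × ET₀ = 1.06 × 4.4268 = 4.6924 mm/d
Over 15 days: 4.6924 × 15 = 70.386 mm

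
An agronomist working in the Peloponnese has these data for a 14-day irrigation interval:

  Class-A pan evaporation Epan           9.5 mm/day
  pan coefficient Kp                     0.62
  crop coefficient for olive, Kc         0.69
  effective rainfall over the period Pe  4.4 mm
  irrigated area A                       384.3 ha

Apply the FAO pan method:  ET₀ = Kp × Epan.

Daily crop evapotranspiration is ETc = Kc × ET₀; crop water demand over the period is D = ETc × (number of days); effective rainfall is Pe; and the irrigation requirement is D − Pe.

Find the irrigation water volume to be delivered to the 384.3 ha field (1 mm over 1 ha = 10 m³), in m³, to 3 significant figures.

ET₀ = 0.62 × 9.5 = 5.8900 mm/d
ETc = Kc × ET₀ = 0.69 × 5.8900 = 4.0641 mm/d
Crop demand D = ETc × 14 d = 4.0641 × 14 = 56.897 mm
D − Pe = 56.897 − 4.4 = 52.497 mm
Volume = 52.497 mm × 384.3 ha × 10 = 201746.0 m³

202000 m³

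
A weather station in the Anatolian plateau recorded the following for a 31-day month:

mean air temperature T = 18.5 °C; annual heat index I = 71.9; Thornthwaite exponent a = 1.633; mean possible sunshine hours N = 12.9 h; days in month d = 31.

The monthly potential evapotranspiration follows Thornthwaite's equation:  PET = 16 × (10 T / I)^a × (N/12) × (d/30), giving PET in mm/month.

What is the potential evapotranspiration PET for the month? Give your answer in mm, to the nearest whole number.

83 mm

10T/I = 10 × 18.5 / 71.9 = 2.5730
(10T/I)^a = 2.5730^1.633 = 4.6800
Uncorrected PET = 16 × 4.6800 = 74.880 mm
Correction = (N/12)(d/30) = (12.9/12)(31/30) = 1.1108
PET = 74.880 × 1.1108 = 83.177 mm/month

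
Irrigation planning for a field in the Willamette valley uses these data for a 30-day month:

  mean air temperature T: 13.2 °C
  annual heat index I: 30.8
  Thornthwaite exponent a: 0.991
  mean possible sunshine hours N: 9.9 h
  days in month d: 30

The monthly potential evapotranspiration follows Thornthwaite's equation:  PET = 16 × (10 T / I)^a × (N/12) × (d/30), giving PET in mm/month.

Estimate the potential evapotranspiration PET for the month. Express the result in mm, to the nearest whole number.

10T/I = 10 × 13.2 / 30.8 = 4.2857
(10T/I)^a = 4.2857^0.991 = 4.2299
Uncorrected PET = 16 × 4.2299 = 67.678 mm
Correction = (N/12)(d/30) = (9.9/12)(30/30) = 0.8250
PET = 67.678 × 0.8250 = 55.834 mm/month

56 mm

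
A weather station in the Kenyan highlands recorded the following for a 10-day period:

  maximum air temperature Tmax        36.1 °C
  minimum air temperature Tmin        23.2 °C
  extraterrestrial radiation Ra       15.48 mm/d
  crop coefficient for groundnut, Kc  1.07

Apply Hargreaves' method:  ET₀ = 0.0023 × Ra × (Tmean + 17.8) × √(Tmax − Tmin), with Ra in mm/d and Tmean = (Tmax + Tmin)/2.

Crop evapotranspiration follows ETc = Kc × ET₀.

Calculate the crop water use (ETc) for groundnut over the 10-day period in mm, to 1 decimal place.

64.9 mm

Tmean = (36.1 + 23.2)/2 = 29.65 °C
ET₀ = 0.0023 × 15.48 × (29.65 + 17.8) × √12.9 = 0.0023 × 15.48 × 47.45 × 3.5917 = 6.0679 mm/d
ETc = Kc × ET₀ = 1.07 × 6.0679 = 6.4927 mm/d
Over 10 days: 6.4927 × 10 = 64.927 mm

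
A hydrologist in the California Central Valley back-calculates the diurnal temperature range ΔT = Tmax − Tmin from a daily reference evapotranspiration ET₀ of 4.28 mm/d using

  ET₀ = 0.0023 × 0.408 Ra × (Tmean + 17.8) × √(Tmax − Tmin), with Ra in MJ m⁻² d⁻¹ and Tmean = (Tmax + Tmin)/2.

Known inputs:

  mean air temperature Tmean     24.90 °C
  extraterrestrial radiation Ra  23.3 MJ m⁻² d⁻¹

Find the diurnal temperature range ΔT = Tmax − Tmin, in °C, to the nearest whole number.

√ΔT = ET₀ / [0.0023 × 0.408 × Ra × (Tmean+17.8)] = 4.28 / (0.0023 × 9.5064 × 42.70) = 4.5843
ΔT = 4.5843² = 21.016 °C

21 °C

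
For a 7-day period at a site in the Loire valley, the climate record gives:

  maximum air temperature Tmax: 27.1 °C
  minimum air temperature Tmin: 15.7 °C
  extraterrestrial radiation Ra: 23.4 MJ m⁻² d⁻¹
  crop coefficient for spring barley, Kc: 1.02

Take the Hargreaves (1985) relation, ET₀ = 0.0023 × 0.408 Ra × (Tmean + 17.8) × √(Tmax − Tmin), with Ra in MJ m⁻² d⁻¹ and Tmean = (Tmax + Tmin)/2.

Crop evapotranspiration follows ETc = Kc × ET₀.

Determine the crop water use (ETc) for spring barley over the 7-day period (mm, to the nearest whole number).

Tmean = (27.1 + 15.7)/2 = 21.40 °C
0.408 Ra = 0.408 × 23.4 = 9.5472 mm/d equivalent
ET₀ = 0.0023 × 9.5472 × (21.40 + 17.8) × √11.4 = 0.0023 × 9.5472 × 39.20 × 3.3764 = 2.9063 mm/d
ETc = Kc × ET₀ = 1.02 × 2.9063 = 2.9644 mm/d
Over 7 days: 2.9644 × 7 = 20.751 mm

21 mm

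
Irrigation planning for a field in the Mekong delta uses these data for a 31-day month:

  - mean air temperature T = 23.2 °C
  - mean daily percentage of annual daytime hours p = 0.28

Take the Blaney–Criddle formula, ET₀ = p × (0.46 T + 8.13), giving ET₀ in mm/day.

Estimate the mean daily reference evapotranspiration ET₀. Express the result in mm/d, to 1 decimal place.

ET₀ = 0.28 × (0.46 × 23.2 + 8.13) = 0.28 × 18.802 = 5.2646 mm/d

5.3 mm/d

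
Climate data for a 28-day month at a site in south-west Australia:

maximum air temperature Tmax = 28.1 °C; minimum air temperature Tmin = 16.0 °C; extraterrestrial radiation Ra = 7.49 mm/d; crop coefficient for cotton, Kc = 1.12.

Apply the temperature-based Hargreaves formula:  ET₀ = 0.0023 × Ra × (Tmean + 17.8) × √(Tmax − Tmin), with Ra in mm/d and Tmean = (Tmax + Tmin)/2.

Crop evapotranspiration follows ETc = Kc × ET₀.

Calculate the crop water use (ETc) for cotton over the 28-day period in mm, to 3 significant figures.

74.9 mm

Tmean = (28.1 + 16.0)/2 = 22.05 °C
ET₀ = 0.0023 × 7.49 × (22.05 + 17.8) × √12.1 = 0.0023 × 7.49 × 39.85 × 3.4785 = 2.3880 mm/d
ETc = Kc × ET₀ = 1.12 × 2.3880 = 2.6746 mm/d
Over 28 days: 2.6746 × 28 = 74.889 mm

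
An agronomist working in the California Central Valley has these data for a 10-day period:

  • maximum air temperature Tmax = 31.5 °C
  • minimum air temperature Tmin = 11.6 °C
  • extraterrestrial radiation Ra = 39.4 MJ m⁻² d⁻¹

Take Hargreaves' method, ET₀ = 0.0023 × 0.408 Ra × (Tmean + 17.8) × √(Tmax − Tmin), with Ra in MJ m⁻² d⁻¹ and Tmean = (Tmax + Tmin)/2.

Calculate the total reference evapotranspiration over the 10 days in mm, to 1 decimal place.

64.9 mm

Tmean = (31.5 + 11.6)/2 = 21.55 °C
0.408 Ra = 0.408 × 39.4 = 16.0752 mm/d equivalent
ET₀ = 0.0023 × 16.0752 × (21.55 + 17.8) × √19.9 = 0.0023 × 16.0752 × 39.35 × 4.4609 = 6.4901 mm/d
Over 10 days: 6.4901 × 10 = 64.901 mm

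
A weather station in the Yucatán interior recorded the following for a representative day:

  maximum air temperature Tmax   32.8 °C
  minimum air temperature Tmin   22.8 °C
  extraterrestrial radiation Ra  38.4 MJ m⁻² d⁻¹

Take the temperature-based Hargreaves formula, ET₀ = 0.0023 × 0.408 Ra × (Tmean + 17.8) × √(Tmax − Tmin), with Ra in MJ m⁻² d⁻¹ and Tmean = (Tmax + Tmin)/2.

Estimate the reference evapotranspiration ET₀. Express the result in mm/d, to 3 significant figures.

Tmean = (32.8 + 22.8)/2 = 27.80 °C
0.408 Ra = 0.408 × 38.4 = 15.6672 mm/d equivalent
ET₀ = 0.0023 × 15.6672 × (27.80 + 17.8) × √10.0 = 0.0023 × 15.6672 × 45.60 × 3.1623 = 5.1962 mm/d

5.20 mm/d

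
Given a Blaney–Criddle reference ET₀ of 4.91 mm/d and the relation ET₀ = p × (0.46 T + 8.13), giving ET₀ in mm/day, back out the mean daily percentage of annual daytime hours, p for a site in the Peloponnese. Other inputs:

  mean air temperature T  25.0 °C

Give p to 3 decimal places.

p = ET₀ / (0.46 T + 8.13) = 4.91 / (0.46 × 25.0 + 8.13) = 4.91 / 19.630 = 0.2501

0.250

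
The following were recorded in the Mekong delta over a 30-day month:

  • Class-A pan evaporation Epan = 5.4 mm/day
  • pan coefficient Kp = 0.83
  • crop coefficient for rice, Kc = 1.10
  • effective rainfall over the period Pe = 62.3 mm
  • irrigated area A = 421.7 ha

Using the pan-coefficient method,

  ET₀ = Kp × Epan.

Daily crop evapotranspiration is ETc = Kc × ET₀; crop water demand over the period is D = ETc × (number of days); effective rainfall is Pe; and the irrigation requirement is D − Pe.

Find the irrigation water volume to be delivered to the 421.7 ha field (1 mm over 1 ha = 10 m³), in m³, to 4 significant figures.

ET₀ = 0.83 × 5.4 = 4.4820 mm/d
ETc = Kc × ET₀ = 1.10 × 4.4820 = 4.9302 mm/d
Crop demand D = ETc × 30 d = 4.9302 × 30 = 147.906 mm
D − Pe = 147.906 − 62.3 = 85.606 mm
Volume = 85.606 mm × 421.7 ha × 10 = 361000.5 m³

361000 m³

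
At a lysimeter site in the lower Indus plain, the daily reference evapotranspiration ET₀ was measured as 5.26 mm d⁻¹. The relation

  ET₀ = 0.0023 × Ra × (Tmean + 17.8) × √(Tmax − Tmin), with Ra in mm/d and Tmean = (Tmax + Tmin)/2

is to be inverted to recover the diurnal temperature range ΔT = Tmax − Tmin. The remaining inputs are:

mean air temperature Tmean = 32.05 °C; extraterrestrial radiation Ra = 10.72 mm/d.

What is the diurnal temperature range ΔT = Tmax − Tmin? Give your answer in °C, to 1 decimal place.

18.3 °C

√ΔT = ET₀ / [0.0023 × Ra × (Tmean+17.8)] = 5.26 / (0.0023 × 10.72 × 49.85) = 4.2795
ΔT = 4.2795² = 18.314 °C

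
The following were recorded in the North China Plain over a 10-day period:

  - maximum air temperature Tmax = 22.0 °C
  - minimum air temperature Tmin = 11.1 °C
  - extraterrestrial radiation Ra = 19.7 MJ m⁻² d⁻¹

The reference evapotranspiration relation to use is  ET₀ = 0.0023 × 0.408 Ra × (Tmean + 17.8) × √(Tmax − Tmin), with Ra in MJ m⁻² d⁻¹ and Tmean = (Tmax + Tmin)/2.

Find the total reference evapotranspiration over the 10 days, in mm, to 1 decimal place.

Tmean = (22.0 + 11.1)/2 = 16.55 °C
0.408 Ra = 0.408 × 19.7 = 8.0376 mm/d equivalent
ET₀ = 0.0023 × 8.0376 × (16.55 + 17.8) × √10.9 = 0.0023 × 8.0376 × 34.35 × 3.3015 = 2.0965 mm/d
Over 10 days: 2.0965 × 10 = 20.965 mm

21.0 mm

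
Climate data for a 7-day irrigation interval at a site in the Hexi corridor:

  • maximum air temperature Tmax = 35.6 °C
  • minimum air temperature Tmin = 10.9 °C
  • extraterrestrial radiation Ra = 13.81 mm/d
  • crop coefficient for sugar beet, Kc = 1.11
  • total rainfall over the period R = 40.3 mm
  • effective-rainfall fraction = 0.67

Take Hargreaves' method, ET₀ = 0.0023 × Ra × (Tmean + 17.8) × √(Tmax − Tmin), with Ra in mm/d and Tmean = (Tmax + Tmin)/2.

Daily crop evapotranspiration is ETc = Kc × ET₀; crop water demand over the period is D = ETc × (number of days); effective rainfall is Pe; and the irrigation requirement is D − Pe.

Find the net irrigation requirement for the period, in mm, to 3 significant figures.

23.3 mm

Tmean = (35.6 + 10.9)/2 = 23.25 °C
ET₀ = 0.0023 × 13.81 × (23.25 + 17.8) × √24.7 = 0.0023 × 13.81 × 41.05 × 4.9699 = 6.4801 mm/d
ETc = Kc × ET₀ = 1.11 × 6.4801 = 7.1929 mm/d
Crop demand D = ETc × 7 d = 7.1929 × 7 = 50.350 mm
Pe = 0.67 × 40.3 = 27.001 mm
D − Pe = 50.350 − 27.001 = 23.349 mm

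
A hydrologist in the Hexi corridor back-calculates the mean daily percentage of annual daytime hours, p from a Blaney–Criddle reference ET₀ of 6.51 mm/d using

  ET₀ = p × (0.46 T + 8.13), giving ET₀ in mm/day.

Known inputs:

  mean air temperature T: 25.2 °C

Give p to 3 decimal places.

0.330

p = ET₀ / (0.46 T + 8.13) = 6.51 / (0.46 × 25.2 + 8.13) = 6.51 / 19.722 = 0.3301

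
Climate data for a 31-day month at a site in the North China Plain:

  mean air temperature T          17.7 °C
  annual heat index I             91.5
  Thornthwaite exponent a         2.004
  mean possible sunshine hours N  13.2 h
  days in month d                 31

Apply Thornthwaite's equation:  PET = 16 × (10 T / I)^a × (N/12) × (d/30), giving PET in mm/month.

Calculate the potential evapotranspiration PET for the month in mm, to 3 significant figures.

68.2 mm

10T/I = 10 × 17.7 / 91.5 = 1.9344
(10T/I)^a = 1.9344^2.004 = 3.7518
Uncorrected PET = 16 × 3.7518 = 60.029 mm
Correction = (N/12)(d/30) = (13.2/12)(31/30) = 1.1367
PET = 60.029 × 1.1367 = 68.235 mm/month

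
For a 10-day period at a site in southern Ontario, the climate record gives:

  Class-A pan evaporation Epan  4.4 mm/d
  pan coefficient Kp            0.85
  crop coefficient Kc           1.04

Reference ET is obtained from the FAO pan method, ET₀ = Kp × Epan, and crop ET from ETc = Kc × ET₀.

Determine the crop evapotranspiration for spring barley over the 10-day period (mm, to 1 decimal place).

38.9 mm

ET₀ = 0.85 × 4.4 = 3.7400 mm/d
ETc = Kc × ET₀ = 1.04 × 3.7400 = 3.8896 mm/d
Over 10 days: 3.8896 × 10 = 38.896 mm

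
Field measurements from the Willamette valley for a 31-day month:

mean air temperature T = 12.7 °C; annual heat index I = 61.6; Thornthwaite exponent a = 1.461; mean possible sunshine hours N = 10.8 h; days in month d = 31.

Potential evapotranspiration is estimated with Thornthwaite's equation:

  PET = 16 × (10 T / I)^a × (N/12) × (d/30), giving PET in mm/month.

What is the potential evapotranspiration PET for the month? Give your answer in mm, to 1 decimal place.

10T/I = 10 × 12.7 / 61.6 = 2.0617
(10T/I)^a = 2.0617^1.461 = 2.8780
Uncorrected PET = 16 × 2.8780 = 46.048 mm
Correction = (N/12)(d/30) = (10.8/12)(31/30) = 0.9300
PET = 46.048 × 0.9300 = 42.825 mm/month

42.8 mm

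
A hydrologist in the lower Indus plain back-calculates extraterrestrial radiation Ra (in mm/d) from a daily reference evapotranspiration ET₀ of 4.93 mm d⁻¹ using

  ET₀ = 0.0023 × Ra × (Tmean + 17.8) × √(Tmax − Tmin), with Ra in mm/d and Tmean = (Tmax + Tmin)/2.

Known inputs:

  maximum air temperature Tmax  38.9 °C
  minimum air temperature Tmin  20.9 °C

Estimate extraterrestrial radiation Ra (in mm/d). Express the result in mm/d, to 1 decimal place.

10.6 mm/d

Tmean = 29.90 °C; √ΔT = 4.2426
Ra = ET₀ / [0.0023 × (Tmean+17.8) × √ΔT] = 4.93 / (0.0023 × 47.70 × 4.2426) = 10.592 mm/d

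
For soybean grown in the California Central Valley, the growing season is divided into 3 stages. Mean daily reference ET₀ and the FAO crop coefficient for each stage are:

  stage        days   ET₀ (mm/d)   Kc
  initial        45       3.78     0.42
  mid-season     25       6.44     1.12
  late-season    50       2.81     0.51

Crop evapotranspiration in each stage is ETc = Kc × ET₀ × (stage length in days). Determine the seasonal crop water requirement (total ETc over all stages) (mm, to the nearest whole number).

323 mm

initial: 0.42 × 3.78 × 45 = 71.44 mm
mid-season: 1.12 × 6.44 × 25 = 180.32 mm
late-season: 0.51 × 2.81 × 50 = 71.66 mm
Seasonal total = 323.42 mm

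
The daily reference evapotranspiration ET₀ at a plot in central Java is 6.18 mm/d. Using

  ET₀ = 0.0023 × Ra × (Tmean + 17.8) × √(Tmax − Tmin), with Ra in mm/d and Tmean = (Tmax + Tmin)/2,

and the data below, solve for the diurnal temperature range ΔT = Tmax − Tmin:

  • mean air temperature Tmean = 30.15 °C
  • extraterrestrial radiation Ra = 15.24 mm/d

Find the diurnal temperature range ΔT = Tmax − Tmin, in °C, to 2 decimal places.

13.52 °C

√ΔT = ET₀ / [0.0023 × Ra × (Tmean+17.8)] = 6.18 / (0.0023 × 15.24 × 47.95) = 3.6769
ΔT = 3.6769² = 13.520 °C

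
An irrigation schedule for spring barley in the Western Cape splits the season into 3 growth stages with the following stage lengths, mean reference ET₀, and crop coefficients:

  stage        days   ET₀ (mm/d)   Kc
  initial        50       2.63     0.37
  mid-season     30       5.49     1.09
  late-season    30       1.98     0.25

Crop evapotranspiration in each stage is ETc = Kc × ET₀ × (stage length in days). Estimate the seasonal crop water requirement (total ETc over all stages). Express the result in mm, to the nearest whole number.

243 mm

initial: 0.37 × 2.63 × 50 = 48.66 mm
mid-season: 1.09 × 5.49 × 30 = 179.52 mm
late-season: 0.25 × 1.98 × 30 = 14.85 mm
Seasonal total = 243.03 mm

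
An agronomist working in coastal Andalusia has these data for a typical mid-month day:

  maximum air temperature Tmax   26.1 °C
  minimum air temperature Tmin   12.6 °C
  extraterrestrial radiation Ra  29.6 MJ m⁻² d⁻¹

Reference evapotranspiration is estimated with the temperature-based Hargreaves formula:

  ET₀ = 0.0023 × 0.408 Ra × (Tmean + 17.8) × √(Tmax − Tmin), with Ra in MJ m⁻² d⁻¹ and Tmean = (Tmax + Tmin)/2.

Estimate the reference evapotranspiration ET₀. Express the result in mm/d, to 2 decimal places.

Tmean = (26.1 + 12.6)/2 = 19.35 °C
0.408 Ra = 0.408 × 29.6 = 12.0768 mm/d equivalent
ET₀ = 0.0023 × 12.0768 × (19.35 + 17.8) × √13.5 = 0.0023 × 12.0768 × 37.15 × 3.6742 = 3.7914 mm/d

3.79 mm/d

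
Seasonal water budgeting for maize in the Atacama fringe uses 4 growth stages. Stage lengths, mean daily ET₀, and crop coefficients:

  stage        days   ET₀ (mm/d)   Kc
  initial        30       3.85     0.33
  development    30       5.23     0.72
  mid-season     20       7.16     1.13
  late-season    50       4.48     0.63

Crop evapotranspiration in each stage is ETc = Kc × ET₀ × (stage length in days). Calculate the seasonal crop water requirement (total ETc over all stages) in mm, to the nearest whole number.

454 mm

initial: 0.33 × 3.85 × 30 = 38.12 mm
development: 0.72 × 5.23 × 30 = 112.97 mm
mid-season: 1.13 × 7.16 × 20 = 161.82 mm
late-season: 0.63 × 4.48 × 50 = 141.12 mm
Seasonal total = 454.03 mm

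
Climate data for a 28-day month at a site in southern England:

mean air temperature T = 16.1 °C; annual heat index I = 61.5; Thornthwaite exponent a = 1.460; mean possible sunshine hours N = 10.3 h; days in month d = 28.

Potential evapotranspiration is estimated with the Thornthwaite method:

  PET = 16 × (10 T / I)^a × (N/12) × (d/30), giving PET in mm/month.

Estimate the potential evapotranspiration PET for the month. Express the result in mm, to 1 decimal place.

10T/I = 10 × 16.1 / 61.5 = 2.6179
(10T/I)^a = 2.6179^1.460 = 4.0758
Uncorrected PET = 16 × 4.0758 = 65.213 mm
Correction = (N/12)(d/30) = (10.3/12)(28/30) = 0.8011
PET = 65.213 × 0.8011 = 52.242 mm/month

52.2 mm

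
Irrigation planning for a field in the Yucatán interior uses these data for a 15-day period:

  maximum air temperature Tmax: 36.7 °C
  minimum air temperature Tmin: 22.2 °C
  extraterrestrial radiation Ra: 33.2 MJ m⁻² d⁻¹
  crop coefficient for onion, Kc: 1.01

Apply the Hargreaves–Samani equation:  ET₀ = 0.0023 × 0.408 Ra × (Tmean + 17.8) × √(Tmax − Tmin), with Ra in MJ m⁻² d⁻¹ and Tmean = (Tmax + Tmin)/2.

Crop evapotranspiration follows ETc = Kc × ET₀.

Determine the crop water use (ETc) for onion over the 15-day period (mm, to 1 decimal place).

84.9 mm

Tmean = (36.7 + 22.2)/2 = 29.45 °C
0.408 Ra = 0.408 × 33.2 = 13.5456 mm/d equivalent
ET₀ = 0.0023 × 13.5456 × (29.45 + 17.8) × √14.5 = 0.0023 × 13.5456 × 47.25 × 3.8079 = 5.6055 mm/d
ETc = Kc × ET₀ = 1.01 × 5.6055 = 5.6616 mm/d
Over 15 days: 5.6616 × 15 = 84.924 mm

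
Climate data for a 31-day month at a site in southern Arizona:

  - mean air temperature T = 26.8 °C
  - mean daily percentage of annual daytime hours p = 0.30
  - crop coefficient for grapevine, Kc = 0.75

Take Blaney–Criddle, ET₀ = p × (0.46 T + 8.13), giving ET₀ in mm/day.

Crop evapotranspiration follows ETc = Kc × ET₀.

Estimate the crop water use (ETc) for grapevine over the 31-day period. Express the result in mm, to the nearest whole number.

ET₀ = 0.30 × (0.46 × 26.8 + 8.13) = 0.30 × 20.458 = 6.1374 mm/d
ETc = Kc × ET₀ = 0.75 × 6.1374 = 4.6031 mm/d
Over 31 days: 4.6031 × 31 = 142.696 mm

143 mm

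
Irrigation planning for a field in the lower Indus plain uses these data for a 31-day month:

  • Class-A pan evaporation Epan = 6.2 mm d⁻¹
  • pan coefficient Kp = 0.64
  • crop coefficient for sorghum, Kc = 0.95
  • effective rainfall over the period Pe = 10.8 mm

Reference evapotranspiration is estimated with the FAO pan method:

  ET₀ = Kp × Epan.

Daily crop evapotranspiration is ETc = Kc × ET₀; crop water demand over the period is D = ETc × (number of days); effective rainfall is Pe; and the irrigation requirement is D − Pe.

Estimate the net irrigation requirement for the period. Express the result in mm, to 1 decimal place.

ET₀ = 0.64 × 6.2 = 3.9680 mm/d
ETc = Kc × ET₀ = 0.95 × 3.9680 = 3.7696 mm/d
Crop demand D = ETc × 31 d = 3.7696 × 31 = 116.858 mm
D − Pe = 116.858 − 10.8 = 106.058 mm

106.1 mm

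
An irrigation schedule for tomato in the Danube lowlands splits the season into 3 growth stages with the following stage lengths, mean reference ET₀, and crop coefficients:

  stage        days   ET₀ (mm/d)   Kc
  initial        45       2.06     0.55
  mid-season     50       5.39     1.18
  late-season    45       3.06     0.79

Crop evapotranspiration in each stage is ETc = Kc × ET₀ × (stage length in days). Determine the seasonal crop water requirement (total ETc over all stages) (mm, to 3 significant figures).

initial: 0.55 × 2.06 × 45 = 50.99 mm
mid-season: 1.18 × 5.39 × 50 = 318.01 mm
late-season: 0.79 × 3.06 × 45 = 108.78 mm
Seasonal total = 477.78 mm

478 mm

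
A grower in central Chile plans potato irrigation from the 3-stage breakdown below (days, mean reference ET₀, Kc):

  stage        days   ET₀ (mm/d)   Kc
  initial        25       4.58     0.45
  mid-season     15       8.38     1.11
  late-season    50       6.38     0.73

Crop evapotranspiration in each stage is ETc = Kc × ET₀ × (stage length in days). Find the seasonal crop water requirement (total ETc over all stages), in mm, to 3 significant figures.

424 mm

initial: 0.45 × 4.58 × 25 = 51.53 mm
mid-season: 1.11 × 8.38 × 15 = 139.53 mm
late-season: 0.73 × 6.38 × 50 = 232.87 mm
Seasonal total = 423.93 mm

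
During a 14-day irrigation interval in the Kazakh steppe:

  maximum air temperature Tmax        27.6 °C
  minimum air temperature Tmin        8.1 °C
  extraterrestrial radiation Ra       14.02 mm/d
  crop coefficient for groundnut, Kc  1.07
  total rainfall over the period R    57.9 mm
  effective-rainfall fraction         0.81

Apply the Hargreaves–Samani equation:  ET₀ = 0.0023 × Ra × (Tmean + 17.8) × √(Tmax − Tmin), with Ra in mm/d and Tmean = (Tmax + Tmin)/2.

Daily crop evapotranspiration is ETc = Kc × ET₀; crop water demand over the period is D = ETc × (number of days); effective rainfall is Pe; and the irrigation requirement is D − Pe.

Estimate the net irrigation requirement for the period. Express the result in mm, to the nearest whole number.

29 mm

Tmean = (27.6 + 8.1)/2 = 17.85 °C
ET₀ = 0.0023 × 14.02 × (17.85 + 17.8) × √19.5 = 0.0023 × 14.02 × 35.65 × 4.4159 = 5.0764 mm/d
ETc = Kc × ET₀ = 1.07 × 5.0764 = 5.4317 mm/d
Crop demand D = ETc × 14 d = 5.4317 × 14 = 76.044 mm
Pe = 0.81 × 57.9 = 46.899 mm
D − Pe = 76.044 − 46.899 = 29.145 mm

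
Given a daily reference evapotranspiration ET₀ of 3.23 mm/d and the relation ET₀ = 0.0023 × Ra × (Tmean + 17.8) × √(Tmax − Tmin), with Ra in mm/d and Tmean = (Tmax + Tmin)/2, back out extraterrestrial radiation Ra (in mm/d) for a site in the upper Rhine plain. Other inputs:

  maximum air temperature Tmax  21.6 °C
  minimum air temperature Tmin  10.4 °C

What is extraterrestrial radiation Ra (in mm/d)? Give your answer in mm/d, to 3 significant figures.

12.4 mm/d

Tmean = 16.00 °C; √ΔT = 3.3466
Ra = ET₀ / [0.0023 × (Tmean+17.8) × √ΔT] = 3.23 / (0.0023 × 33.80 × 3.3466) = 12.415 mm/d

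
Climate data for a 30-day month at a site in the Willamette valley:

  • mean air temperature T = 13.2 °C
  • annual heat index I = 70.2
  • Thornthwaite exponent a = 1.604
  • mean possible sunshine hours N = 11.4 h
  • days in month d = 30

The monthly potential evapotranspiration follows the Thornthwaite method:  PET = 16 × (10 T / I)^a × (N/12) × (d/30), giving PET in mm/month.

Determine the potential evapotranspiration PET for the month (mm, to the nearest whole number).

10T/I = 10 × 13.2 / 70.2 = 1.8803
(10T/I)^a = 1.8803^1.604 = 2.7533
Uncorrected PET = 16 × 2.7533 = 44.053 mm
Correction = (N/12)(d/30) = (11.4/12)(30/30) = 0.9500
PET = 44.053 × 0.9500 = 41.850 mm/month

42 mm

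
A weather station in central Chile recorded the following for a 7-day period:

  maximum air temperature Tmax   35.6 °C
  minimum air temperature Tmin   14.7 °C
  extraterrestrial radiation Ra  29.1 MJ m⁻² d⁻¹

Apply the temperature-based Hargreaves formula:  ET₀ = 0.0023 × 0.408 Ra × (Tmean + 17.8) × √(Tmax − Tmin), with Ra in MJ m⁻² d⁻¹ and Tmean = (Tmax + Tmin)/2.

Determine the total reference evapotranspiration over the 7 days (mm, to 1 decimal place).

Tmean = (35.6 + 14.7)/2 = 25.15 °C
0.408 Ra = 0.408 × 29.1 = 11.8728 mm/d equivalent
ET₀ = 0.0023 × 11.8728 × (25.15 + 17.8) × √20.9 = 0.0023 × 11.8728 × 42.95 × 4.5717 = 5.3619 mm/d
Over 7 days: 5.3619 × 7 = 37.533 mm

37.5 mm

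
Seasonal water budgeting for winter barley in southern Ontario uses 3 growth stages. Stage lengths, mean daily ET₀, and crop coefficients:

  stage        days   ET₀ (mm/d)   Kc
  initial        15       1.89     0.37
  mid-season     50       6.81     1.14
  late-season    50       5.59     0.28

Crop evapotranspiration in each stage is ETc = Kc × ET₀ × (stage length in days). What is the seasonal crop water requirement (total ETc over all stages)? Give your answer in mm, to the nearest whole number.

initial: 0.37 × 1.89 × 15 = 10.49 mm
mid-season: 1.14 × 6.81 × 50 = 388.17 mm
late-season: 0.28 × 5.59 × 50 = 78.26 mm
Seasonal total = 476.92 mm

477 mm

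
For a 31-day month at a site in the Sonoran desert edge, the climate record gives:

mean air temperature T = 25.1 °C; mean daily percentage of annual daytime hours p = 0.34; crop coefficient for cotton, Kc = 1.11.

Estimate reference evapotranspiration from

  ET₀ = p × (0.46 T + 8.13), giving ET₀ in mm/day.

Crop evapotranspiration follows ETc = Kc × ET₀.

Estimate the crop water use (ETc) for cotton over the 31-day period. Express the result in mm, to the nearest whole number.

ET₀ = 0.34 × (0.46 × 25.1 + 8.13) = 0.34 × 19.676 = 6.6898 mm/d
ETc = Kc × ET₀ = 1.11 × 6.6898 = 7.4257 mm/d
Over 31 days: 7.4257 × 31 = 230.197 mm

230 mm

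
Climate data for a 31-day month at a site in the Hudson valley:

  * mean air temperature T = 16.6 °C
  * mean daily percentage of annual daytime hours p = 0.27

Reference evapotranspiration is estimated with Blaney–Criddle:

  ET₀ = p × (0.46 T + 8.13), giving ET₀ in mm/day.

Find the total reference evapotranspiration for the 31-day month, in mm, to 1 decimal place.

132.0 mm

ET₀ = 0.27 × (0.46 × 16.6 + 8.13) = 0.27 × 15.766 = 4.2568 mm/d
Monthly total = 4.2568 × 31 = 131.961 mm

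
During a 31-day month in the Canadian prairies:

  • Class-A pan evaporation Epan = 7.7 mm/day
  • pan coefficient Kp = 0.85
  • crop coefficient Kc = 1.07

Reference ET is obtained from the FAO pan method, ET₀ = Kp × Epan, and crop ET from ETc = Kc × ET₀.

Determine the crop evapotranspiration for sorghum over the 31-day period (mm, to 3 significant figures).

ET₀ = 0.85 × 7.7 = 6.5450 mm/d
ETc = Kc × ET₀ = 1.07 × 6.5450 = 7.0032 mm/d
Over 31 days: 7.0032 × 31 = 217.099 mm

217 mm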